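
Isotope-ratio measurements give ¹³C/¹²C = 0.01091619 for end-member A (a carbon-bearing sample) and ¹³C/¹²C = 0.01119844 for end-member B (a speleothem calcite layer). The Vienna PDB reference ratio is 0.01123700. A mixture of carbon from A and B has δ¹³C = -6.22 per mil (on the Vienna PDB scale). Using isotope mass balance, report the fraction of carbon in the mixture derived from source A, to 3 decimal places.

0.111

δ_A = (0.01091619/0.01123700 − 1)×1000 = (0.971451 − 1)×1000 = -28.549 per mil
δ_B = (0.01119844/0.01123700 − 1)×1000 = (0.996568 − 1)×1000 = -3.432 per mil
f_A = (δ_mix − δ_B)/(δ_A − δ_B) = (-6.22 − (-3.432))/(-28.549 − (-3.432))
f_A = -2.788 / -25.118 = 0.1110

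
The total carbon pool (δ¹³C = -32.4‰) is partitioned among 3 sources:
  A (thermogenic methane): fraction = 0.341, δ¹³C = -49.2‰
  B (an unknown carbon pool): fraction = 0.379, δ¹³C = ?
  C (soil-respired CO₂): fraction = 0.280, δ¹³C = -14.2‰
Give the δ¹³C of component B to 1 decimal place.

Isotope mass balance: δ_bulk = Σ fᵢ·δᵢ.
-32.4 = 0.341×(-49.2) + 0.379×δ_B + 0.280×(-14.2)
0.379·δ_B = -32.4 − (-20.753) = -11.647
δ_B = -11.647 / 0.379 = -30.73‰

-30.7‰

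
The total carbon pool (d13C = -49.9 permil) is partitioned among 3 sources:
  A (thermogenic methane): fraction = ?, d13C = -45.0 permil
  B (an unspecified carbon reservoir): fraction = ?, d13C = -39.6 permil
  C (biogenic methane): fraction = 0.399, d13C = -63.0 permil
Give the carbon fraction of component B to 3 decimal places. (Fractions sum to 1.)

Let f_B and f_A be the unknown fractions; fractions sum to 1 so f_B + f_A = 0.601.
Mass balance: Σ fᵢ·δᵢ = δ_bulk ⇒ f_B·(-39.6) + f_A·(-45.0) = -49.9 − (-25.137) = -24.763
Substitute f_A = 0.601 − f_B:
f_B·(-39.6 − -45.0) = -24.763 − 0.601×(-45.0) = 2.282
f_B = 2.282 / 5.4 = 0.4226

0.423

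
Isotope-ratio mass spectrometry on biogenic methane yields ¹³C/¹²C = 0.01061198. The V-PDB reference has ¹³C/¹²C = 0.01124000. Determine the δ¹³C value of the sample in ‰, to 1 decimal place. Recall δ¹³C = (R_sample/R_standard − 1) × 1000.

-55.9‰

δ¹³C = (R_sample / R_standard − 1) × 1000
R_sample / R_standard = 0.01061198 / 0.01124000 = 0.944126
δ¹³C = (0.944126 − 1) × 1000 = -55.87‰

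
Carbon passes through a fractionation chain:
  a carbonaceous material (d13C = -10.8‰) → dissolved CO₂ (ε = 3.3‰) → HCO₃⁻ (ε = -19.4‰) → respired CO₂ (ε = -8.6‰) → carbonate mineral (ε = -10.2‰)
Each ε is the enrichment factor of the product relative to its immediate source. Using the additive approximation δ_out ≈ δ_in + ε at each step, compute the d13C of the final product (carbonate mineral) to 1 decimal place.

step 1: δ ≈ -10.8 + (3.3) = -7.5‰
step 2: δ ≈ -7.5 + (-19.4) = -26.9‰
step 3: δ ≈ -26.9 + (-8.6) = -35.5‰
step 4: δ ≈ -35.5 + (-10.2) = -45.7‰

-45.7‰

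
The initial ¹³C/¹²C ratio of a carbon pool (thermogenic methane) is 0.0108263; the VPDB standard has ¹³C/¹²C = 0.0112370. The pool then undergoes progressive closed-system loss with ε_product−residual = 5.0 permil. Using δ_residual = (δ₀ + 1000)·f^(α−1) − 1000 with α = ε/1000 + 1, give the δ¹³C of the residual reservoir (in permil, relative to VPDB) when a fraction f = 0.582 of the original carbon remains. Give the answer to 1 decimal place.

δ₀ = (0.0108263/0.0112370 − 1)×1000 = (0.963451 − 1)×1000 = -36.549 permil
α − 1 = ε/1000 = 0.0050
f^(α−1) = 0.582^(0.0050) = 0.997297
δ_res = (-36.549 + 1000) × 0.997297 − 1000 = 960.847 − 1000 = -39.15 permil

-39.2 permil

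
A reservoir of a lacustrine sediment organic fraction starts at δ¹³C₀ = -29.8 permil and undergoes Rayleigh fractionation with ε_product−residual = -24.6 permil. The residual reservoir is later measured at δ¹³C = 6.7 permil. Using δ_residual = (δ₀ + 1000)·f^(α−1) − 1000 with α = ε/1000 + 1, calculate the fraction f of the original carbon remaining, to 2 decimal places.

0.22

α − 1 = ε/1000 = -0.0246
(δ_res + 1000)/(δ₀ + 1000) = (6.7 + 1000)/(-29.8 + 1000) = 1006.7/970.2 = 1.037621
f = 1.037621^(1/-0.0246) = exp(ln(1.037621)/-0.0246) = exp(0.03693/-0.0246)
f = exp(-1.5012) = 0.2229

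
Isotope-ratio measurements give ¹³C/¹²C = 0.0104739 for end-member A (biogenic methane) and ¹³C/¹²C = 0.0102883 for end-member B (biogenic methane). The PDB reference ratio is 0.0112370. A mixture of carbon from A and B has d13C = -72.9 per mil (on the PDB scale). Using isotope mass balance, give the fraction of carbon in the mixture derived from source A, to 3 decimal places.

0.698

δ_A = (0.0104739/0.0112370 − 1)×1000 = (0.932090 − 1)×1000 = -67.910 per mil
δ_B = (0.0102883/0.0112370 − 1)×1000 = (0.915574 − 1)×1000 = -84.426 per mil
f_A = (δ_mix − δ_B)/(δ_A − δ_B) = (-72.9 − (-84.426))/(-67.910 − (-84.426))
f_A = 11.526 / 16.517 = 0.6979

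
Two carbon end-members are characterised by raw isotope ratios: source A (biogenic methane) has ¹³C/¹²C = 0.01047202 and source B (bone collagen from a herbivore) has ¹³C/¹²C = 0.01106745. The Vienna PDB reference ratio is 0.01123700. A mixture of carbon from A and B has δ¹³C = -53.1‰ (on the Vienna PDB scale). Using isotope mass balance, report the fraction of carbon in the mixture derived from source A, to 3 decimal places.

δ_A = (0.01047202/0.01123700 − 1)×1000 = (0.931923 − 1)×1000 = -68.077‰
δ_B = (0.01106745/0.01123700 − 1)×1000 = (0.984911 − 1)×1000 = -15.089‰
f_A = (δ_mix − δ_B)/(δ_A − δ_B) = (-53.1 − (-15.089))/(-68.077 − (-15.089))
f_A = -38.011 / -52.988 = 0.7174

0.717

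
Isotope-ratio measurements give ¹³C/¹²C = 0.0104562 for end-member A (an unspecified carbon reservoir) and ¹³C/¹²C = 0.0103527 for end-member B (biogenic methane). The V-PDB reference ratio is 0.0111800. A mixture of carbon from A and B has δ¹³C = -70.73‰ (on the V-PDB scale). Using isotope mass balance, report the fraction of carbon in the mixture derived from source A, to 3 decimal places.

δ_A = (0.0104562/0.0111800 − 1)×1000 = (0.935259 − 1)×1000 = -64.741‰
δ_B = (0.0103527/0.0111800 − 1)×1000 = (0.926002 − 1)×1000 = -73.998‰
f_A = (δ_mix − δ_B)/(δ_A − δ_B) = (-70.73 − (-73.998))/(-64.741 − (-73.998))
f_A = 3.268 / 9.258 = 0.3530

0.353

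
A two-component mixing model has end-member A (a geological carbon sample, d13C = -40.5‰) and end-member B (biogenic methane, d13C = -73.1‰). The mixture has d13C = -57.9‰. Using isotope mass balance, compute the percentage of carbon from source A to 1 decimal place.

δ_mix = f_A·δ_A + (1 − f_A)·δ_B  ⇒  f_A = (δ_mix − δ_B)/(δ_A − δ_B)
f_A = (-57.9 − (-73.1)) / (-40.5 − (-73.1))
f_A = 15.2 / 32.6 = 0.4663

46.6%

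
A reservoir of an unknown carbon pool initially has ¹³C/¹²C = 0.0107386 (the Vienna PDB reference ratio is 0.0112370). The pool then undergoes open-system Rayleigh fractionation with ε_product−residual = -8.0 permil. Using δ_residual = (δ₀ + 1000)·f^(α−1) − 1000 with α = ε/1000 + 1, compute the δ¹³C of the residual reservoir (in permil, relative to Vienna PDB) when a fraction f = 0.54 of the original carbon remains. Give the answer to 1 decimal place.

-39.6 permil

δ₀ = (0.0107386/0.0112370 − 1)×1000 = (0.955647 − 1)×1000 = -44.353 permil
α − 1 = ε/1000 = -0.0080
f^(α−1) = 0.54^(-0.0080) = 1.004942
δ_res = (-44.353 + 1000) × 1.004942 − 1000 = 960.369 − 1000 = -39.63 permil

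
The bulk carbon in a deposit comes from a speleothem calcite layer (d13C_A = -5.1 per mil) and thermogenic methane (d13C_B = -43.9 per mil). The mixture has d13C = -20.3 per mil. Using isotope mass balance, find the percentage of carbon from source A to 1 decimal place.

δ_mix = f_A·δ_A + (1 − f_A)·δ_B  ⇒  f_A = (δ_mix − δ_B)/(δ_A − δ_B)
f_A = (-20.3 − (-43.9)) / (-5.1 − (-43.9))
f_A = 23.6 / 38.8 = 0.6082

60.8%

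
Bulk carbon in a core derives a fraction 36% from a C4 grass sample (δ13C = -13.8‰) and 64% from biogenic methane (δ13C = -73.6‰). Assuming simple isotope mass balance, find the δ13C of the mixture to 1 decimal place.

-52.1‰

δ_mix = f_A·δ_A + f_B·δ_B
δ_mix = 0.36 × (-13.8) + 0.64 × (-73.6)
δ_mix = -4.97 + -47.10 = -52.07‰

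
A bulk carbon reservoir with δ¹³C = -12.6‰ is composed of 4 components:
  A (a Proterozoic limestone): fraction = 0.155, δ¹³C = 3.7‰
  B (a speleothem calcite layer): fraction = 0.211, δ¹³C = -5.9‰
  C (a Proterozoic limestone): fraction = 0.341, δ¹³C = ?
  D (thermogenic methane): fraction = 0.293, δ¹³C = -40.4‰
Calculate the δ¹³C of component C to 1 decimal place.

Isotope mass balance: δ_bulk = Σ fᵢ·δᵢ.
-12.6 = 0.155×(3.7) + 0.211×(-5.9) + 0.341×δ_C + 0.293×(-40.4)
0.341·δ_C = -12.6 − (-12.509) = -0.091
δ_C = -0.091 / 0.341 = -0.27‰

-0.3‰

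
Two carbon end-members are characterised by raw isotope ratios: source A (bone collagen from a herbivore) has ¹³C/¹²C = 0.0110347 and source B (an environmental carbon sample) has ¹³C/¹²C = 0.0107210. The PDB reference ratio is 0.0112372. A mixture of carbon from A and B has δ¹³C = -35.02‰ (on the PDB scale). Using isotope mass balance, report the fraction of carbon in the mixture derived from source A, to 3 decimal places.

δ_A = (0.0110347/0.0112372 − 1)×1000 = (0.981979 − 1)×1000 = -18.021‰
δ_B = (0.0107210/0.0112372 − 1)×1000 = (0.954063 − 1)×1000 = -45.937‰
f_A = (δ_mix − δ_B)/(δ_A − δ_B) = (-35.02 − (-45.937))/(-18.021 − (-45.937))
f_A = 10.917 / 27.916 = 0.3911

0.391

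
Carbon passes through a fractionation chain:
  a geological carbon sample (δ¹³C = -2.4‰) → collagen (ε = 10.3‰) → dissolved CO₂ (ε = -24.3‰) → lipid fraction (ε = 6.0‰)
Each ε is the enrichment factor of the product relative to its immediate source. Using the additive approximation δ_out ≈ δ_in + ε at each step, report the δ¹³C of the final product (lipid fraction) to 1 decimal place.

-10.4‰

step 1: δ ≈ -2.4 + (10.3) = 7.9‰
step 2: δ ≈ 7.9 + (-24.3) = -16.4‰
step 3: δ ≈ -16.4 + (6.0) = -10.4‰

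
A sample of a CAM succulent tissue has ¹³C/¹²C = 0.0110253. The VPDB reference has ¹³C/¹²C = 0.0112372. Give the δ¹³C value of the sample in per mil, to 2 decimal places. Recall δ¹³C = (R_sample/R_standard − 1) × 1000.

-18.86 per mil

δ¹³C = (R_sample / R_standard − 1) × 1000
R_sample / R_standard = 0.0110253 / 0.0112372 = 0.981143
δ¹³C = (0.981143 − 1) × 1000 = -18.857 per mil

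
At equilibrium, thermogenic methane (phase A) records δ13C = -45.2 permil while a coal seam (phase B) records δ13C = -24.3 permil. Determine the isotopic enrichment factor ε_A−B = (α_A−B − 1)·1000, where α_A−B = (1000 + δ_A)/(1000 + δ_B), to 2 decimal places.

-21.42 permil

α_A−B = (1000 + -45.2) / (1000 + -24.3) = 954.8 / 975.7 = 0.978579
ε_A−B = (0.978579 − 1) × 1000 = -21.421 permil
(The approximation ε ≈ δ_A − δ_B would give -20.9 permil.)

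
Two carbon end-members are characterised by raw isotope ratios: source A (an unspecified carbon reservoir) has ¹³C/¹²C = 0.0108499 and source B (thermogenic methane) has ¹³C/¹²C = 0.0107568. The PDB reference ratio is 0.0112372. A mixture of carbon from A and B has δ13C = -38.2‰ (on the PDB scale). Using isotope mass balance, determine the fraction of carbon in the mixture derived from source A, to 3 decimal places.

δ_A = (0.0108499/0.0112372 − 1)×1000 = (0.965534 − 1)×1000 = -34.466‰
δ_B = (0.0107568/0.0112372 − 1)×1000 = (0.957249 − 1)×1000 = -42.751‰
f_A = (δ_mix − δ_B)/(δ_A − δ_B) = (-38.2 − (-42.751))/(-34.466 − (-42.751))
f_A = 4.551 / 8.285 = 0.5493

0.549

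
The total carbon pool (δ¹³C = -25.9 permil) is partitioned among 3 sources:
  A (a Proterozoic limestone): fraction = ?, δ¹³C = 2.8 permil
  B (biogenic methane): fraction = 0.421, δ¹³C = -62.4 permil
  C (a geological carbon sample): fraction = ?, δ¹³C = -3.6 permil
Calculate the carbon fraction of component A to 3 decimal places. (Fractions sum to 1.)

Let f_A and f_C be the unknown fractions; fractions sum to 1 so f_A + f_C = 0.579.
Mass balance: Σ fᵢ·δᵢ = δ_bulk ⇒ f_A·(2.8) + f_C·(-3.6) = -25.9 − (-26.270) = 0.370
Substitute f_C = 0.579 − f_A:
f_A·(2.8 − -3.6) = 0.370 − 0.579×(-3.6) = 2.455
f_A = 2.455 / 6.4 = 0.3836

0.384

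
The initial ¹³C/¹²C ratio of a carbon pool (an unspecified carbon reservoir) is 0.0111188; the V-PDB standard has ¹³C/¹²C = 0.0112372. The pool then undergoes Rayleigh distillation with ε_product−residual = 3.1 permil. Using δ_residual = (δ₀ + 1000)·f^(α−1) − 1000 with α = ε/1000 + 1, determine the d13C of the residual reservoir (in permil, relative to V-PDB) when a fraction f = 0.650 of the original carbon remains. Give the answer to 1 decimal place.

δ₀ = (0.0111188/0.0112372 − 1)×1000 = (0.989464 − 1)×1000 = -10.536 permil
α − 1 = ε/1000 = 0.0031
f^(α−1) = 0.650^(0.0031) = 0.998665
δ_res = (-10.536 + 1000) × 0.998665 − 1000 = 988.143 − 1000 = -11.86 permil

-11.9 permil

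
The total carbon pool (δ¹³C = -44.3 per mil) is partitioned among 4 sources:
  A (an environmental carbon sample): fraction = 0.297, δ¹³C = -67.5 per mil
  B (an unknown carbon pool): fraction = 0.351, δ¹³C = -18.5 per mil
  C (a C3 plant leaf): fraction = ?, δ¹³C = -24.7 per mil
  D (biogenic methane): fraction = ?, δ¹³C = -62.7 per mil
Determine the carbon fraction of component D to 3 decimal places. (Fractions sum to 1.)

Let f_D and f_C be the unknown fractions; fractions sum to 1 so f_D + f_C = 0.352.
Mass balance: Σ fᵢ·δᵢ = δ_bulk ⇒ f_D·(-62.7) + f_C·(-24.7) = -44.3 − (-26.541) = -17.759
Substitute f_C = 0.352 − f_D:
f_D·(-62.7 − -24.7) = -17.759 − 0.352×(-24.7) = -9.065
f_D = -9.065 / -38.0 = 0.2385

0.239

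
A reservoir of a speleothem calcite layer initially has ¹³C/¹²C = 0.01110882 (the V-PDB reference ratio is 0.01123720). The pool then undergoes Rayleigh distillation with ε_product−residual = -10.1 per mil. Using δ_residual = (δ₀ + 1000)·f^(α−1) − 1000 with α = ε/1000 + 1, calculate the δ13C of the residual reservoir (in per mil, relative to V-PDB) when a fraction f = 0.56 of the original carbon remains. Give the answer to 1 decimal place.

-5.6 per mil

δ₀ = (0.01110882/0.01123720 − 1)×1000 = (0.988575 − 1)×1000 = -11.425 per mil
α − 1 = ε/1000 = -0.0101
f^(α−1) = 0.56^(-0.0101) = 1.005873
δ_res = (-11.425 + 1000) × 1.005873 − 1000 = 994.382 − 1000 = -5.62 per mil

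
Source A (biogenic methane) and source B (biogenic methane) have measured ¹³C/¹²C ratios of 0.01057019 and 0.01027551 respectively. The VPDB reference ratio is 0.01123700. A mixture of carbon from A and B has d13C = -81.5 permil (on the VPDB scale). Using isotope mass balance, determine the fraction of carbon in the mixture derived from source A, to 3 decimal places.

0.155

δ_A = (0.01057019/0.01123700 − 1)×1000 = (0.940659 − 1)×1000 = -59.341 permil
δ_B = (0.01027551/0.01123700 − 1)×1000 = (0.914435 − 1)×1000 = -85.565 permil
f_A = (δ_mix − δ_B)/(δ_A − δ_B) = (-81.5 − (-85.565))/(-59.341 − (-85.565))
f_A = 4.065 / 26.224 = 0.1550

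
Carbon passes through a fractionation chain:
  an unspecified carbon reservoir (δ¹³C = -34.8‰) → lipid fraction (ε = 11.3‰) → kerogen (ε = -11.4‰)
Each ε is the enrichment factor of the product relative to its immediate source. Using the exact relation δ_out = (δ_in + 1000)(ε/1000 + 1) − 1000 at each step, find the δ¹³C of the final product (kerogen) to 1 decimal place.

-35.0‰

step 1: δ = (-34.80 + 1000)·(11.3/1000 + 1) − 1000 = -23.89‰
step 2: δ = (-23.89 + 1000)·(-11.4/1000 + 1) − 1000 = -35.02‰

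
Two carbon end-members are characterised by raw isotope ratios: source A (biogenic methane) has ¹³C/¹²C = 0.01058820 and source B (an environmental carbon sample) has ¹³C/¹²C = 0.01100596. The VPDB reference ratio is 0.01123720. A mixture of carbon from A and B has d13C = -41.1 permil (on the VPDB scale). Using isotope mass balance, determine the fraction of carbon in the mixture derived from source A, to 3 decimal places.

δ_A = (0.01058820/0.01123720 − 1)×1000 = (0.942245 − 1)×1000 = -57.755 permil
δ_B = (0.01100596/0.01123720 − 1)×1000 = (0.979422 − 1)×1000 = -20.578 permil
f_A = (δ_mix − δ_B)/(δ_A − δ_B) = (-41.1 − (-20.578))/(-57.755 − (-20.578))
f_A = -20.522 / -37.177 = 0.5520

0.552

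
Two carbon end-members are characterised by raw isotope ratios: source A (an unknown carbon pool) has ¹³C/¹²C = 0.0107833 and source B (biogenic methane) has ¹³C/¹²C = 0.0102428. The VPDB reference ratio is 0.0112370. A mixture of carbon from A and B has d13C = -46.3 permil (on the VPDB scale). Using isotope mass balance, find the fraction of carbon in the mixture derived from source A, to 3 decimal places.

0.877

δ_A = (0.0107833/0.0112370 − 1)×1000 = (0.959624 − 1)×1000 = -40.376 permil
δ_B = (0.0102428/0.0112370 − 1)×1000 = (0.911524 − 1)×1000 = -88.476 permil
f_A = (δ_mix − δ_B)/(δ_A − δ_B) = (-46.3 − (-88.476))/(-40.376 − (-88.476))
f_A = 42.176 / 48.100 = 0.8768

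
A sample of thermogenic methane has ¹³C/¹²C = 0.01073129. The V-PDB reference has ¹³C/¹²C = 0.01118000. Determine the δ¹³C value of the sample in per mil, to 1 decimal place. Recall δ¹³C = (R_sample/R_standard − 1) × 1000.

δ¹³C = (R_sample / R_standard − 1) × 1000
R_sample / R_standard = 0.01073129 / 0.01118000 = 0.959865
δ¹³C = (0.959865 − 1) × 1000 = -40.14 per mil

-40.1 per mil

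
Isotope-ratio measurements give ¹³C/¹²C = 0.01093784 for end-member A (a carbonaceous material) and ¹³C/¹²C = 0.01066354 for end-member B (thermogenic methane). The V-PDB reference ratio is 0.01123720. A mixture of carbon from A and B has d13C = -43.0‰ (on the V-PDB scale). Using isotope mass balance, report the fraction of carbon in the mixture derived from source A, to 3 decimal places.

δ_A = (0.01093784/0.01123720 − 1)×1000 = (0.973360 − 1)×1000 = -26.640‰
δ_B = (0.01066354/0.01123720 − 1)×1000 = (0.948950 − 1)×1000 = -51.050‰
f_A = (δ_mix − δ_B)/(δ_A − δ_B) = (-43.0 − (-51.050))/(-26.640 − (-51.050))
f_A = 8.050 / 24.410 = 0.3298

0.330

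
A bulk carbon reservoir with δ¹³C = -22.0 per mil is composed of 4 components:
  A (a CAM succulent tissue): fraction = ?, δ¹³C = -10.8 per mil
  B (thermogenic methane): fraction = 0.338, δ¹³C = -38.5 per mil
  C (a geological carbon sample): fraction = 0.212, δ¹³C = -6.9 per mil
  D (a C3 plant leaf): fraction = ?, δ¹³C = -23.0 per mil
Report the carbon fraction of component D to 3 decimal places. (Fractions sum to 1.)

Let f_D and f_A be the unknown fractions; fractions sum to 1 so f_D + f_A = 0.450.
Mass balance: Σ fᵢ·δᵢ = δ_bulk ⇒ f_D·(-23.0) + f_A·(-10.8) = -22.0 − (-14.476) = -7.524
Substitute f_A = 0.450 − f_D:
f_D·(-23.0 − -10.8) = -7.524 − 0.450×(-10.8) = -2.664
f_D = -2.664 / -12.2 = 0.2184

0.218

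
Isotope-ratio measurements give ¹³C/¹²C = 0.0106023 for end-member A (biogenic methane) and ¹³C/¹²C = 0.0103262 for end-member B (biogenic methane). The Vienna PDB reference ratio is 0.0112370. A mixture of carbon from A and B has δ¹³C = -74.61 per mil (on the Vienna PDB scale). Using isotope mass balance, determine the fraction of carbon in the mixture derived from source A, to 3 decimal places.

0.262

δ_A = (0.0106023/0.0112370 − 1)×1000 = (0.943517 − 1)×1000 = -56.483 per mil
δ_B = (0.0103262/0.0112370 − 1)×1000 = (0.918946 − 1)×1000 = -81.054 per mil
f_A = (δ_mix − δ_B)/(δ_A − δ_B) = (-74.61 − (-81.054))/(-56.483 − (-81.054))
f_A = 6.444 / 24.571 = 0.2623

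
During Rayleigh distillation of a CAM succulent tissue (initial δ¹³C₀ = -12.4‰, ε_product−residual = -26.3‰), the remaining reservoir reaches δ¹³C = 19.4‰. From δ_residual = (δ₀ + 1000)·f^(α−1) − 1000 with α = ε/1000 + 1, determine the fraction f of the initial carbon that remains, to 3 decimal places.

0.300

α − 1 = ε/1000 = -0.0263
(δ_res + 1000)/(δ₀ + 1000) = (19.4 + 1000)/(-12.4 + 1000) = 1019.4/987.6 = 1.032199
f = 1.032199^(1/-0.0263) = exp(ln(1.032199)/-0.0263) = exp(0.03169/-0.0263)
f = exp(-1.2050) = 0.2997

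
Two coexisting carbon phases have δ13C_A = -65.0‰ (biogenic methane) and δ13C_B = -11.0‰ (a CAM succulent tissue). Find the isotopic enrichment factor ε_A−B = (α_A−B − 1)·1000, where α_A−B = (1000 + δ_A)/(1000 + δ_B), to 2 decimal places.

α_A−B = (1000 + -65.0) / (1000 + -11.0) = 935.0 / 989.0 = 0.945399
ε_A−B = (0.945399 − 1) × 1000 = -54.601‰
(The approximation ε ≈ δ_A − δ_B would give -54.0‰.)

-54.60‰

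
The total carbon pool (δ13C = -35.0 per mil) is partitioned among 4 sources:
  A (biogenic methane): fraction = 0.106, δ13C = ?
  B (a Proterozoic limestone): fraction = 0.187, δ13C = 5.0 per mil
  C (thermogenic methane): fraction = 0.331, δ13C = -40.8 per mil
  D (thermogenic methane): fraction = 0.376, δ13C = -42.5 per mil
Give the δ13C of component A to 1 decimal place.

-60.9 per mil

Isotope mass balance: δ_bulk = Σ fᵢ·δᵢ.
-35.0 = 0.106×δ_A + 0.187×(5.0) + 0.331×(-40.8) + 0.376×(-42.5)
0.106·δ_A = -35.0 − (-28.550) = -6.450
δ_A = -6.450 / 0.106 = -60.85 per mil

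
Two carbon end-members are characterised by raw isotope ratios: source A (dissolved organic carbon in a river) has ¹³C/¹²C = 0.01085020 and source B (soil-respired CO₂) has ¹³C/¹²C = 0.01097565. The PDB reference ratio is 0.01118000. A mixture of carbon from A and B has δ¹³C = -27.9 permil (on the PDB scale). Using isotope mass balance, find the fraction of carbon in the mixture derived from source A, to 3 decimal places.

0.857

δ_A = (0.01085020/0.01118000 − 1)×1000 = (0.970501 − 1)×1000 = -29.499 permil
δ_B = (0.01097565/0.01118000 − 1)×1000 = (0.981722 − 1)×1000 = -18.278 permil
f_A = (δ_mix − δ_B)/(δ_A − δ_B) = (-27.9 − (-18.278))/(-29.499 − (-18.278))
f_A = -9.622 / -11.221 = 0.8575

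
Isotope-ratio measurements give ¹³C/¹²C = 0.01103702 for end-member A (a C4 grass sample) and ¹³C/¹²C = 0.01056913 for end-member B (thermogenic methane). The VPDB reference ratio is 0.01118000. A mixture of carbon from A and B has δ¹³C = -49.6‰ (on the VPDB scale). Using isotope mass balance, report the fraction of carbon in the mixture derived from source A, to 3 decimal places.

0.120

δ_A = (0.01103702/0.01118000 − 1)×1000 = (0.987211 − 1)×1000 = -12.789‰
δ_B = (0.01056913/0.01118000 − 1)×1000 = (0.945360 − 1)×1000 = -54.640‰
f_A = (δ_mix − δ_B)/(δ_A − δ_B) = (-49.6 − (-54.640))/(-12.789 − (-54.640))
f_A = 5.040 / 41.851 = 0.1204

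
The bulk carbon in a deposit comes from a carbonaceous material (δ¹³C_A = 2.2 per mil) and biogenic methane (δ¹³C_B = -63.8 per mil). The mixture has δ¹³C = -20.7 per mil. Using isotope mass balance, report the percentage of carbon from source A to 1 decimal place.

δ_mix = f_A·δ_A + (1 − f_A)·δ_B  ⇒  f_A = (δ_mix − δ_B)/(δ_A − δ_B)
f_A = (-20.7 − (-63.8)) / (2.2 − (-63.8))
f_A = 43.1 / 66.0 = 0.6530

65.3%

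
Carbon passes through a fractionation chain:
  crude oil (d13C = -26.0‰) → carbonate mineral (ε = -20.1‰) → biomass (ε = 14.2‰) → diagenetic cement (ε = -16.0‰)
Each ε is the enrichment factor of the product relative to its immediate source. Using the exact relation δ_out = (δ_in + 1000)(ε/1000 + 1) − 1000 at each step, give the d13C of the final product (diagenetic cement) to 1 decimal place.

step 1: δ = (-26.00 + 1000)·(-20.1/1000 + 1) − 1000 = -45.58‰
step 2: δ = (-45.58 + 1000)·(14.2/1000 + 1) − 1000 = -32.02‰
step 3: δ = (-32.02 + 1000)·(-16.0/1000 + 1) − 1000 = -47.51‰

-47.5‰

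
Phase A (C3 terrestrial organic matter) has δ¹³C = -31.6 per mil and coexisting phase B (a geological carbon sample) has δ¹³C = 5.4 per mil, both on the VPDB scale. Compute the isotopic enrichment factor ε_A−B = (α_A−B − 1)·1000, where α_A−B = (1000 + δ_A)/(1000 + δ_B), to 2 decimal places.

α_A−B = (1000 + -31.6) / (1000 + 5.4) = 968.4 / 1005.4 = 0.963199
ε_A−B = (0.963199 − 1) × 1000 = -36.801 per mil
(The approximation ε ≈ δ_A − δ_B would give -37.0 per mil.)

-36.80 per mil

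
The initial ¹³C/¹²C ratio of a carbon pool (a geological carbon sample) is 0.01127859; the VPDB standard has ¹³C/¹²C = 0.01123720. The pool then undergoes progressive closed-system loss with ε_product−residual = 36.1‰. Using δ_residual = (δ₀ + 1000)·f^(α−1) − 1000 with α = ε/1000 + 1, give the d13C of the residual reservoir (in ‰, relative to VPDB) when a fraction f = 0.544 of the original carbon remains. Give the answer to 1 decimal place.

δ₀ = (0.01127859/0.01123720 − 1)×1000 = (1.003683 − 1)×1000 = 3.683‰
α − 1 = ε/1000 = 0.0361
f^(α−1) = 0.544^(0.0361) = 0.978262
δ_res = (3.683 + 1000) × 0.978262 − 1000 = 981.865 − 1000 = -18.13‰

-18.1‰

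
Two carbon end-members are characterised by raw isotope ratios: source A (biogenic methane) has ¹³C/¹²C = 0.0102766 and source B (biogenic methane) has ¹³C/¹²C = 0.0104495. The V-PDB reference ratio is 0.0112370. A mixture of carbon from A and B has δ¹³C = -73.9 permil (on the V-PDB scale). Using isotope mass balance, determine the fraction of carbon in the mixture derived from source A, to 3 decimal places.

0.248

δ_A = (0.0102766/0.0112370 − 1)×1000 = (0.914532 − 1)×1000 = -85.468 permil
δ_B = (0.0104495/0.0112370 − 1)×1000 = (0.929919 − 1)×1000 = -70.081 permil
f_A = (δ_mix − δ_B)/(δ_A − δ_B) = (-73.9 − (-70.081))/(-85.468 − (-70.081))
f_A = -3.819 / -15.387 = 0.2482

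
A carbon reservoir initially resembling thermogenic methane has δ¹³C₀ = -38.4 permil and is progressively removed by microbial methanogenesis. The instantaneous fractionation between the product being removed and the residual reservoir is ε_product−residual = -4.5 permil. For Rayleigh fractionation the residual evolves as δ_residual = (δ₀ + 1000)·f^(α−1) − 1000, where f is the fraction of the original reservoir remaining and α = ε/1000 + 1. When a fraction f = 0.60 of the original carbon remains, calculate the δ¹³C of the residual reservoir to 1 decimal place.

-36.2 permil

Rayleigh residual: δ_res = (δ₀ + 1000)·f^(α−1) − 1000
α = ε/1000 + 1 = 0.99550, so α − 1 = -0.00450
f^(α−1) = 0.60^(-0.00450) = 1.002301
δ_res = (-38.4 + 1000) × 1.002301 − 1000 = 963.813 − 1000 = -36.19 permil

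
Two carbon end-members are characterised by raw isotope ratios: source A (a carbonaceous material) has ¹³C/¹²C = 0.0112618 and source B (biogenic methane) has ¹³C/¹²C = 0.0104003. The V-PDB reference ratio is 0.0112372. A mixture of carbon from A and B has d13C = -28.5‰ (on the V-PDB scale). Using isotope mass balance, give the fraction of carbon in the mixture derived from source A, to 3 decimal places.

δ_A = (0.0112618/0.0112372 − 1)×1000 = (1.002189 − 1)×1000 = 2.189‰
δ_B = (0.0104003/0.0112372 − 1)×1000 = (0.925524 − 1)×1000 = -74.476‰
f_A = (δ_mix − δ_B)/(δ_A − δ_B) = (-28.5 − (-74.476))/(2.189 − (-74.476))
f_A = 45.976 / 76.665 = 0.5997

0.600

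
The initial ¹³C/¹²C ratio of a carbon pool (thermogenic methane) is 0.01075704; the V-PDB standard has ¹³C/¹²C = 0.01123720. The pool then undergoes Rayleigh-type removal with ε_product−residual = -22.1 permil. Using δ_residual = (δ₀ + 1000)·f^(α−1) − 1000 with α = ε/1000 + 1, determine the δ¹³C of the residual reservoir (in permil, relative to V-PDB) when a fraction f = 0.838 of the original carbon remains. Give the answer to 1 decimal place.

δ₀ = (0.01075704/0.01123720 − 1)×1000 = (0.957270 − 1)×1000 = -42.730 permil
α − 1 = ε/1000 = -0.0221
f^(α−1) = 0.838^(-0.0221) = 1.003914
δ_res = (-42.730 + 1000) × 1.003914 − 1000 = 961.017 − 1000 = -38.98 permil

-39.0 permil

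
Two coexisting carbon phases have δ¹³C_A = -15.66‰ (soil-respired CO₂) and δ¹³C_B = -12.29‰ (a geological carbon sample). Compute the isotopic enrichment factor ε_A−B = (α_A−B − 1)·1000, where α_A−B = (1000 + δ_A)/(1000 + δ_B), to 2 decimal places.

α_A−B = (1000 + -15.66) / (1000 + -12.29) = 984.34 / 987.71 = 0.996588
ε_A−B = (0.996588 − 1) × 1000 = -3.412‰
(The approximation ε ≈ δ_A − δ_B would give -3.37‰.)

-3.41‰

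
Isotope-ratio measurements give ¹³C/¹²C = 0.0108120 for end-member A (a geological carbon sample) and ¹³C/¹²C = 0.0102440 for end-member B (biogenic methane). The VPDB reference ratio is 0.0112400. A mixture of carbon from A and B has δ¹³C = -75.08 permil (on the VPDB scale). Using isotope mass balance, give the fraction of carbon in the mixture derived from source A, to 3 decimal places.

δ_A = (0.0108120/0.0112400 − 1)×1000 = (0.961922 − 1)×1000 = -38.078 permil
δ_B = (0.0102440/0.0112400 − 1)×1000 = (0.911388 − 1)×1000 = -88.612 permil
f_A = (δ_mix − δ_B)/(δ_A − δ_B) = (-75.08 − (-88.612))/(-38.078 − (-88.612))
f_A = 13.532 / 50.534 = 0.2678

0.268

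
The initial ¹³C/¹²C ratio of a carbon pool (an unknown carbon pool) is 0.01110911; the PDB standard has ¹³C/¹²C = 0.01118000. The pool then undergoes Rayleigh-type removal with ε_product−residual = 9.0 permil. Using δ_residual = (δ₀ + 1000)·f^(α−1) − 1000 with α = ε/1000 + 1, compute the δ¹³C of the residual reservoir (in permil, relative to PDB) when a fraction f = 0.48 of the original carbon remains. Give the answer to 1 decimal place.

δ₀ = (0.01110911/0.01118000 − 1)×1000 = (0.993659 − 1)×1000 = -6.341 permil
α − 1 = ε/1000 = 0.0090
f^(α−1) = 0.48^(0.0090) = 0.993416
δ_res = (-6.341 + 1000) × 0.993416 − 1000 = 987.117 − 1000 = -12.88 permil

-12.9 permil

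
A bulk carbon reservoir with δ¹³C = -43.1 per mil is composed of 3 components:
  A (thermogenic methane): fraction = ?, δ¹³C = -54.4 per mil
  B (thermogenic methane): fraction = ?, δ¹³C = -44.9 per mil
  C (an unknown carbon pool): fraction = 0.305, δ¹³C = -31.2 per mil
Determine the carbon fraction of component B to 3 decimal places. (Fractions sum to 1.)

Let f_B and f_A be the unknown fractions; fractions sum to 1 so f_B + f_A = 0.695.
Mass balance: Σ fᵢ·δᵢ = δ_bulk ⇒ f_B·(-44.9) + f_A·(-54.4) = -43.1 − (-9.516) = -33.584
Substitute f_A = 0.695 − f_B:
f_B·(-44.9 − -54.4) = -33.584 − 0.695×(-54.4) = 4.224
f_B = 4.224 / 9.5 = 0.4446

0.445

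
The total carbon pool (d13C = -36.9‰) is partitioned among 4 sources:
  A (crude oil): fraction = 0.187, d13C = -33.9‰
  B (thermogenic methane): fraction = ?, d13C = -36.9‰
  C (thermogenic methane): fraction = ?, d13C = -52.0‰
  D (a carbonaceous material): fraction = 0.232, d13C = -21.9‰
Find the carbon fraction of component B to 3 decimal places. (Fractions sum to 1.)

Let f_B and f_C be the unknown fractions; fractions sum to 1 so f_B + f_C = 0.581.
Mass balance: Σ fᵢ·δᵢ = δ_bulk ⇒ f_B·(-36.9) + f_C·(-52.0) = -36.9 − (-11.420) = -25.480
Substitute f_C = 0.581 − f_B:
f_B·(-36.9 − -52.0) = -25.480 − 0.581×(-52.0) = 4.732
f_B = 4.732 / 15.1 = 0.3134

0.313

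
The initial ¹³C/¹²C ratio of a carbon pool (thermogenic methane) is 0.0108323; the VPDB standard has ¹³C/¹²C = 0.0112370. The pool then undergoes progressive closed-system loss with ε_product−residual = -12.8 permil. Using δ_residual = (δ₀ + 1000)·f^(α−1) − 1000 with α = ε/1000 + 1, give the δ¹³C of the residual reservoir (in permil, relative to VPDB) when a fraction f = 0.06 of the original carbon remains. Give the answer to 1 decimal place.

-0.7 permil

δ₀ = (0.0108323/0.0112370 − 1)×1000 = (0.963985 − 1)×1000 = -36.015 permil
α − 1 = ε/1000 = -0.0128
f^(α−1) = 0.06^(-0.0128) = 1.036668
δ_res = (-36.015 + 1000) × 1.036668 − 1000 = 999.332 − 1000 = -0.67 permil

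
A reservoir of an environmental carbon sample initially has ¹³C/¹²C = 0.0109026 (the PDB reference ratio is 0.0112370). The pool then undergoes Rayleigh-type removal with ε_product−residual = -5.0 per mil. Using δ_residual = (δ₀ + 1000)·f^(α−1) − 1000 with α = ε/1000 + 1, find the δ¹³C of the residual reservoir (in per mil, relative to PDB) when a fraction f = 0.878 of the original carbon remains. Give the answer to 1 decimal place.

δ₀ = (0.0109026/0.0112370 − 1)×1000 = (0.970241 − 1)×1000 = -29.759 per mil
α − 1 = ε/1000 = -0.0050
f^(α−1) = 0.878^(-0.0050) = 1.000651
δ_res = (-29.759 + 1000) × 1.000651 − 1000 = 970.873 − 1000 = -29.13 per mil

-29.1 per mil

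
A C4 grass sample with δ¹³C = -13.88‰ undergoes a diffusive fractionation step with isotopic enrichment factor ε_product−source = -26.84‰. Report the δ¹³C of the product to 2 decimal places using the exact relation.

To first order, δ_product ≈ δ_source + ε = -40.72‰.
Exactly, δ_product = (δ_source + 1000)·(ε/1000 + 1) − 1000.
δ_product = (-13.88 + 1000) × (-26.84/1000 + 1) − 1000
δ_product = -40.347‰

-40.35‰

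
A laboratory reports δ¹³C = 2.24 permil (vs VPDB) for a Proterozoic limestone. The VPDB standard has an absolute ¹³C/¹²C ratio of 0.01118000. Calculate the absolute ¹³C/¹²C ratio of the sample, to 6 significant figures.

R_sample = R_standard × (δ¹³C/1000 + 1)
R_sample = 0.01118000 × (2.24/1000 + 1) = 0.01118000 × 1.002240
R_sample = 0.0112050

0.0112050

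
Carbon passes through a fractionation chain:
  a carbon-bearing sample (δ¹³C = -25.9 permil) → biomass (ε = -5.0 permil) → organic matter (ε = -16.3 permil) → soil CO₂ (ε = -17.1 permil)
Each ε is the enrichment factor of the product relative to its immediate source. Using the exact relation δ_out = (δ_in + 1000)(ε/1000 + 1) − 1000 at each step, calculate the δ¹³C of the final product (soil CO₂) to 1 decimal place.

step 1: δ = (-25.90 + 1000)·(-5.0/1000 + 1) − 1000 = -30.77 permil
step 2: δ = (-30.77 + 1000)·(-16.3/1000 + 1) − 1000 = -46.57 permil
step 3: δ = (-46.57 + 1000)·(-17.1/1000 + 1) − 1000 = -62.87 permil

-62.9 permil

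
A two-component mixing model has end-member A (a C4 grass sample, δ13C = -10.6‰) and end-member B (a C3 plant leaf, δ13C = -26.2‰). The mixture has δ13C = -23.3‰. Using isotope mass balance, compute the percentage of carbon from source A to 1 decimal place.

δ_mix = f_A·δ_A + (1 − f_A)·δ_B  ⇒  f_A = (δ_mix − δ_B)/(δ_A − δ_B)
f_A = (-23.3 − (-26.2)) / (-10.6 − (-26.2))
f_A = 2.9 / 15.6 = 0.1859

18.6%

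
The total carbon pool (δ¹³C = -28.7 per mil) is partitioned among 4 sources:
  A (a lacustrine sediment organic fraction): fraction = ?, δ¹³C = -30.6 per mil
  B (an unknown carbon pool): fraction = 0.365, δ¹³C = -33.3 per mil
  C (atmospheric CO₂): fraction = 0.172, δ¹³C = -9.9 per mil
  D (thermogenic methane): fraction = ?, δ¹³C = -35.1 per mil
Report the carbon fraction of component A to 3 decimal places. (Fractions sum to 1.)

Let f_A and f_D be the unknown fractions; fractions sum to 1 so f_A + f_D = 0.463.
Mass balance: Σ fᵢ·δᵢ = δ_bulk ⇒ f_A·(-30.6) + f_D·(-35.1) = -28.7 − (-13.857) = -14.843
Substitute f_D = 0.463 − f_A:
f_A·(-30.6 − -35.1) = -14.843 − 0.463×(-35.1) = 1.409
f_A = 1.409 / 4.5 = 0.3130

0.313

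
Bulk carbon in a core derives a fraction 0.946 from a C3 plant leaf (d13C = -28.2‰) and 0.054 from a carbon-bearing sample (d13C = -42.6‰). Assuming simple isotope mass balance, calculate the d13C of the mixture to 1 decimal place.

δ_mix = f_A·δ_A + f_B·δ_B
δ_mix = 0.946 × (-28.2) + 0.054 × (-42.6)
δ_mix = -26.68 + -2.30 = -28.98‰

-29.0‰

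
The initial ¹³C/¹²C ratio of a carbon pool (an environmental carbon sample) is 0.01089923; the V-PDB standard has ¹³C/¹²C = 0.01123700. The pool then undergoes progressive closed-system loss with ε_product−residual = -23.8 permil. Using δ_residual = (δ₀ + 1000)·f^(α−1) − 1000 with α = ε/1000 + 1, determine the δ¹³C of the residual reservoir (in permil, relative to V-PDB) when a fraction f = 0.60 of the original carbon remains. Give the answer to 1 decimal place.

δ₀ = (0.01089923/0.01123700 − 1)×1000 = (0.969941 − 1)×1000 = -30.059 permil
α − 1 = ε/1000 = -0.0238
f^(α−1) = 0.60^(-0.0238) = 1.012232
δ_res = (-30.059 + 1000) × 1.012232 − 1000 = 981.805 − 1000 = -18.19 permil

-18.2 permil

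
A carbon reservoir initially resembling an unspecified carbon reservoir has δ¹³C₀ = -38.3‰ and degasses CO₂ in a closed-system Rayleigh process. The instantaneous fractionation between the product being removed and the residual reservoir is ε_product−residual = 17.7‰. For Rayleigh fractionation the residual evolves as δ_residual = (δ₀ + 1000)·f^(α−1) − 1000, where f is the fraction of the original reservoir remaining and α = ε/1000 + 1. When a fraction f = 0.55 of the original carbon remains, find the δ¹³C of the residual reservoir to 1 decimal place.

Rayleigh residual: δ_res = (δ₀ + 1000)·f^(α−1) − 1000
α = ε/1000 + 1 = 1.01770, so α − 1 = 0.01770
f^(α−1) = 0.55^(0.01770) = 0.989474
δ_res = (-38.3 + 1000) × 0.989474 − 1000 = 951.577 − 1000 = -48.42‰

-48.4‰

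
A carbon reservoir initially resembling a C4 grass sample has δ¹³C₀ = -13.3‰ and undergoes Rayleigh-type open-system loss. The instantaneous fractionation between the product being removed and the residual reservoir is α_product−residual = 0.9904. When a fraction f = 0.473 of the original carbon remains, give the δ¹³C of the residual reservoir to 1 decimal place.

Rayleigh residual: δ_res = (δ₀ + 1000)·f^(α−1) − 1000
α − 1 = -0.00960
f^(α−1) = 0.473^(-0.00960) = 1.007213
δ_res = (-13.3 + 1000) × 1.007213 − 1000 = 993.817 − 1000 = -6.18‰

-6.2‰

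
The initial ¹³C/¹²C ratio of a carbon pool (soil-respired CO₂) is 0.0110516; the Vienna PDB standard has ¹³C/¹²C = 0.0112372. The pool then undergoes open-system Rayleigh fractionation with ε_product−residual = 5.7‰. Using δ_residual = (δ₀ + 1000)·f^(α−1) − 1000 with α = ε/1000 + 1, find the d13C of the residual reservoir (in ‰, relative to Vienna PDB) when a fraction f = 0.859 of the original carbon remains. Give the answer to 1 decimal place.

δ₀ = (0.0110516/0.0112372 − 1)×1000 = (0.983483 − 1)×1000 = -16.517‰
α − 1 = ε/1000 = 0.0057
f^(α−1) = 0.859^(0.0057) = 0.999134
δ_res = (-16.517 + 1000) × 0.999134 − 1000 = 982.632 − 1000 = -17.37‰

-17.4‰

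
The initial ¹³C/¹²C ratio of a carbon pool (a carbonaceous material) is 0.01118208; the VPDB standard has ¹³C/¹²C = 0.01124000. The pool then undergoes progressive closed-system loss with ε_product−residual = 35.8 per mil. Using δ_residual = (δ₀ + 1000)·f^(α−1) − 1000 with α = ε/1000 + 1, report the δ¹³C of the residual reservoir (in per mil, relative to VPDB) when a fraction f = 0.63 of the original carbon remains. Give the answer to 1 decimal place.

-21.5 per mil

δ₀ = (0.01118208/0.01124000 − 1)×1000 = (0.994847 − 1)×1000 = -5.153 per mil
α − 1 = ε/1000 = 0.0358
f^(α−1) = 0.63^(0.0358) = 0.983595
δ_res = (-5.153 + 1000) × 0.983595 − 1000 = 978.527 − 1000 = -21.47 per mil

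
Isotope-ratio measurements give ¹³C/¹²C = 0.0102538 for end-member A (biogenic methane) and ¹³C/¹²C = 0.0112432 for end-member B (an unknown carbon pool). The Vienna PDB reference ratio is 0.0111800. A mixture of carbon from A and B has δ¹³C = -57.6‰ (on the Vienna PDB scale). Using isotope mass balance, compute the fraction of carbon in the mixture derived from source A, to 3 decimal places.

δ_A = (0.0102538/0.0111800 − 1)×1000 = (0.917156 − 1)×1000 = -82.844‰
δ_B = (0.0112432/0.0111800 − 1)×1000 = (1.005653 − 1)×1000 = 5.653‰
f_A = (δ_mix − δ_B)/(δ_A − δ_B) = (-57.6 − (5.653))/(-82.844 − (5.653))
f_A = -63.253 / -88.497 = 0.7147

0.715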